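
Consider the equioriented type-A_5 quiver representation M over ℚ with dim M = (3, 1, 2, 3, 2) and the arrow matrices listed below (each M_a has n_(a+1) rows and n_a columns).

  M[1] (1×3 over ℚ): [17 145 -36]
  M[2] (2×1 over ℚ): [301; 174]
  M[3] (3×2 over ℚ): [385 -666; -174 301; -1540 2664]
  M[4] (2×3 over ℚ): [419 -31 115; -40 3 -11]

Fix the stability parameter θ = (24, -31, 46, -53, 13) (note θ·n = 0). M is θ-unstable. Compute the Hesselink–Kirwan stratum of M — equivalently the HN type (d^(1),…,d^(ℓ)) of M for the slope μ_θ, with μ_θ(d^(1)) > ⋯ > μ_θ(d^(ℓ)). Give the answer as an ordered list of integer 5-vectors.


Barcode: M ≅ I[1,1]^2, I[1,5], I[3,5], I[4,4]. HN layers by μ_θ (4 steps, strictly decreasing):
  μ^(1)=24; μ^(2)=13; μ^(3)=-7/2; μ^(4)=-53

((2, 0, 0, 0, 0); (0, 0, 0, 0, 2); (1, 1, 2, 2, 0); (0, 0, 0, 1, 0))


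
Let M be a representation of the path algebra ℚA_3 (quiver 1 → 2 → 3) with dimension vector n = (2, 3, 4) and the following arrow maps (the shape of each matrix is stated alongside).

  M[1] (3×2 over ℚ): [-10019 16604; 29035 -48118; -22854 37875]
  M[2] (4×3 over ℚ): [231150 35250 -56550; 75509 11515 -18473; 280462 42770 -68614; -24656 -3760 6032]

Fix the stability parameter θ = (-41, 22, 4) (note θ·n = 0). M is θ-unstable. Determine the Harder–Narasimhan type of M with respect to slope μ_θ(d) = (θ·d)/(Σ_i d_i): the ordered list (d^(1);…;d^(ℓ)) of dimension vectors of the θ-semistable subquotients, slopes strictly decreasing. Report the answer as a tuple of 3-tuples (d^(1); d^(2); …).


Interval decomposition of M: I[1,2], I[1,3], I[2,2], I[3,3]^3.
HN type (ℓ=4): μ^(1)=22; μ^(2)=13; μ^(3)=4; μ^(4)=-41

((0, 2, 0); (0, 1, 1); (0, 0, 3); (2, 0, 0))


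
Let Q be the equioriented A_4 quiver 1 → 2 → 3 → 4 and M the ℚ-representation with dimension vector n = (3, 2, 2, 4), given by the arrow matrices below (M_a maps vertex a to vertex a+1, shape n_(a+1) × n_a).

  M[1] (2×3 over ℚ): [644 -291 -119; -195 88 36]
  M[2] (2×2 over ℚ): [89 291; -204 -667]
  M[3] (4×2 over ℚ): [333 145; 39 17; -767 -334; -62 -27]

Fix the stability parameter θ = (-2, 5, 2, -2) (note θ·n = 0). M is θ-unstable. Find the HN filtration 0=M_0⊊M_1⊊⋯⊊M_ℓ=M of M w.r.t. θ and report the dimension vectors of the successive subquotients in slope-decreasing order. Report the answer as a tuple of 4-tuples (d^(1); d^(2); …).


Interval decomposition of M: I[1,1], I[1,4]^2, I[4,4]^2.
HN type (ℓ=2): μ^(1)=5/3; μ^(2)=-2

((0, 2, 2, 2); (3, 0, 0, 2))


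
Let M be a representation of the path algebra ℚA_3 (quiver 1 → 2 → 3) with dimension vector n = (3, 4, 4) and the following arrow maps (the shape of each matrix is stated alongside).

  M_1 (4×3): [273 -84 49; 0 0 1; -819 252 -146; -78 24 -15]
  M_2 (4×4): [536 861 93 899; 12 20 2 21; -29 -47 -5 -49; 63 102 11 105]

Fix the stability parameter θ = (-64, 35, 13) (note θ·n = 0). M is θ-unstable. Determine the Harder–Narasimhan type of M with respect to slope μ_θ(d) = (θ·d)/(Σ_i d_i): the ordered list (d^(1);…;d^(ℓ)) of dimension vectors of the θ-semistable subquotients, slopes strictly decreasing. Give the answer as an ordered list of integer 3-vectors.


Via rank(M_{q-1}∘⋯∘M_p): M ≅ I[1,1], I[1,3]^2, I[2,3]^2.
μ_θ-semistable layers: μ^(1)=24; μ^(2)=-64

((0, 4, 4); (3, 0, 0))


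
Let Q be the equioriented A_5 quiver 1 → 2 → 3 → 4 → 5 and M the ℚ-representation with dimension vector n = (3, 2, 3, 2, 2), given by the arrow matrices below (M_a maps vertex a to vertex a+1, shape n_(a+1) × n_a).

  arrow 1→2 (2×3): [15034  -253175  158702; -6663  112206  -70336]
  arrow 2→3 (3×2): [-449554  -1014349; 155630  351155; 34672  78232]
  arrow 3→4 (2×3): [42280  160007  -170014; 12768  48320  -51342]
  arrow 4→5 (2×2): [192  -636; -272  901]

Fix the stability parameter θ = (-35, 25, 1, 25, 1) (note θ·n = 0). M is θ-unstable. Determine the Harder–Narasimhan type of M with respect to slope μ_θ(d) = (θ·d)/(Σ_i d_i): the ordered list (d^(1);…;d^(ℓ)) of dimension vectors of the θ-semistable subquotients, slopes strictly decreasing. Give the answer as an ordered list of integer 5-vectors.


Interval decomposition of M: I[1,1], I[1,2], I[1,4], I[3,3], I[3,5], I[5,5].
HN type (ℓ=4): μ^(1)=25; μ^(2)=13; μ^(3)=1; μ^(4)=-35

((0, 1, 0, 1, 0); (0, 1, 1, 1, 1); (0, 0, 2, 0, 1); (3, 0, 0, 0, 0))


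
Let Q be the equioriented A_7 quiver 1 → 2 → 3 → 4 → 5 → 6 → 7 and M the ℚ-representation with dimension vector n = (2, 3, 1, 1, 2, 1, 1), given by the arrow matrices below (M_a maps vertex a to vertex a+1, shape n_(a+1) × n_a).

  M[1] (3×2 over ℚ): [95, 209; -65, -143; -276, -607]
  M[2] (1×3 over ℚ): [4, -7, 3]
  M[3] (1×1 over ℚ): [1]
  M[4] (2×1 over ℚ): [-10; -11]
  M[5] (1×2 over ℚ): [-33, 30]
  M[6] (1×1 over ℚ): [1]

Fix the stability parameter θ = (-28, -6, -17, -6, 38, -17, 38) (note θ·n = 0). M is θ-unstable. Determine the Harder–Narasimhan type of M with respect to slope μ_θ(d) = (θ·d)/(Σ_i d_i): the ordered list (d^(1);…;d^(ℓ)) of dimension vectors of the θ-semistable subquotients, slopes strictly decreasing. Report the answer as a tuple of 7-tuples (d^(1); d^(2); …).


Via rank(M_{q-1}∘⋯∘M_p): M ≅ I[1,2], I[1,5], I[2,2], I[5,7].
μ_θ-semistable layers: μ^(1)=38; μ^(2)=21/2; μ^(3)=-6; μ^(4)=-23/2; μ^(5)=-28

((0, 0, 0, 0, 1, 0, 1); (0, 0, 0, 0, 1, 1, 0); (0, 2, 0, 1, 0, 0, 0); (0, 1, 1, 0, 0, 0, 0); (2, 0, 0, 0, 0, 0, 0))


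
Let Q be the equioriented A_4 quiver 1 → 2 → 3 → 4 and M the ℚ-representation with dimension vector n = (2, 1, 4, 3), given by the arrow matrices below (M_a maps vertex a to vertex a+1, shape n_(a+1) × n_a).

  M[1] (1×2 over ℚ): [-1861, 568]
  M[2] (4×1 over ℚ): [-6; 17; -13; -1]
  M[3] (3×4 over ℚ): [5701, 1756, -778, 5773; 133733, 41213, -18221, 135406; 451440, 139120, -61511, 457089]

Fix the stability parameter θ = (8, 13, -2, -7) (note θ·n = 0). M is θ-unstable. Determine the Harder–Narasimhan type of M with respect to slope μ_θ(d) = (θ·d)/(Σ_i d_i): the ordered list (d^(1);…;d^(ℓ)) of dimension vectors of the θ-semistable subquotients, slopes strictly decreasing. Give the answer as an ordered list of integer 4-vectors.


Barcode: M ≅ I[1,1], I[1,4], I[3,3], I[3,4]^2. HN layers by μ_θ (4 steps, strictly decreasing):
  μ^(1)=8; μ^(2)=3; μ^(3)=-2; μ^(4)=-9/2

((1, 0, 0, 0); (1, 1, 1, 1); (0, 0, 1, 0); (0, 0, 2, 2))


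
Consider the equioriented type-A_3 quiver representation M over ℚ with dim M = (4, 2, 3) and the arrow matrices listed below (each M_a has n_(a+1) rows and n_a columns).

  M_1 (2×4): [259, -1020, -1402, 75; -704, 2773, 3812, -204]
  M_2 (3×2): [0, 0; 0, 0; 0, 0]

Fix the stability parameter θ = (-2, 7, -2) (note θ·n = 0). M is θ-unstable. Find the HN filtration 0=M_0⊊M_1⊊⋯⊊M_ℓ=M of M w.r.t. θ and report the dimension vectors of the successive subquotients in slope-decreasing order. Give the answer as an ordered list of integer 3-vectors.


Via rank(M_{q-1}∘⋯∘M_p): M ≅ I[1,1]^2, I[1,2]^2, I[3,3]^3.
μ_θ-semistable layers: μ^(1)=7; μ^(2)=-2

((0, 2, 0); (4, 0, 3))


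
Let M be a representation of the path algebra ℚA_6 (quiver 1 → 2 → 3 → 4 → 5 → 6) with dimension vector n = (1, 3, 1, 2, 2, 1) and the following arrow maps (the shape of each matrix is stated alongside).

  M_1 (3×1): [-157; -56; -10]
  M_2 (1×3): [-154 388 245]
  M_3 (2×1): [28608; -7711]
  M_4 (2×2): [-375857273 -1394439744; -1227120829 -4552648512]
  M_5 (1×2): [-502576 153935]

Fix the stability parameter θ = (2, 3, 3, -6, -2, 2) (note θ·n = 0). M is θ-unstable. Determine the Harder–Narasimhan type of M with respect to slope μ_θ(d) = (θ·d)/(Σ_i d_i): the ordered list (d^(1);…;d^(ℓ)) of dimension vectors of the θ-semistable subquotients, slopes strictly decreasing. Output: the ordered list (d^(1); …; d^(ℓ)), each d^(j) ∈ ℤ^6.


Interval decomposition of M: I[1,2], I[2,2], I[2,4], I[4,6], I[5,5].
HN type (ℓ=5): μ^(1)=3; μ^(2)=2; μ^(3)=0; μ^(4)=-2; μ^(5)=-6

((0, 2, 0, 0, 0, 0); (1, 0, 0, 0, 0, 1); (0, 1, 1, 1, 0, 0); (0, 0, 0, 0, 2, 0); (0, 0, 0, 1, 0, 0))


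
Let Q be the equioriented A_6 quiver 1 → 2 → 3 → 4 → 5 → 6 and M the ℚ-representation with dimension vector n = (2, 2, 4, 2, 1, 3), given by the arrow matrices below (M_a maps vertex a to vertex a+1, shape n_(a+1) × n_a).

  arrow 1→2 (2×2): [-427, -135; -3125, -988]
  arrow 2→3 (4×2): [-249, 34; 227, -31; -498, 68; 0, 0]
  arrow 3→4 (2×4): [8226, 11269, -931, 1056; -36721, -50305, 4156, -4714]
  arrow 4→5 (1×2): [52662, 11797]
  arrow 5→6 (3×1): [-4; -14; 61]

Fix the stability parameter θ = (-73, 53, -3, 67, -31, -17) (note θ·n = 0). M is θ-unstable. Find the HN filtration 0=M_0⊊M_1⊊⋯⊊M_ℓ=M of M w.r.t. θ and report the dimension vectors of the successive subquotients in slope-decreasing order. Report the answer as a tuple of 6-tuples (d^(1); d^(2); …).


Via rank(M_{q-1}∘⋯∘M_p): M ≅ I[1,4], I[1,6], I[3,3]^2, I[6,6]^2.
μ_θ-semistable layers: μ^(1)=67; μ^(2)=25; μ^(3)=69/5; μ^(4)=-3; μ^(5)=-17; μ^(6)=-73

((0, 0, 0, 1, 0, 0); (0, 1, 1, 0, 0, 0); (0, 1, 1, 1, 1, 1); (0, 0, 2, 0, 0, 0); (0, 0, 0, 0, 0, 2); (2, 0, 0, 0, 0, 0))


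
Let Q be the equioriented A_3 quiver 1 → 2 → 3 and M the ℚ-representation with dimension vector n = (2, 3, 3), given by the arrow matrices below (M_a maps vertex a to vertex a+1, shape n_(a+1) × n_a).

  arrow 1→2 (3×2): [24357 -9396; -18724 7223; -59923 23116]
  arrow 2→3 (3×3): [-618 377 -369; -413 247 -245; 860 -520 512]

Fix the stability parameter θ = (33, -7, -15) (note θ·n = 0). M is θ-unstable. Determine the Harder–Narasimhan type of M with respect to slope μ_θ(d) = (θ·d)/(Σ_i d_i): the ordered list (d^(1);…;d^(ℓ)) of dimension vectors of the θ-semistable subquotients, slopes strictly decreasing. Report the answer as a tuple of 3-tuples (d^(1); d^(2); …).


Barcode: M ≅ I[1,3]^2, I[2,2], I[3,3]. HN layers by μ_θ (3 steps, strictly decreasing):
  μ^(1)=11/3; μ^(2)=-7; μ^(3)=-15

((2, 2, 2); (0, 1, 0); (0, 0, 1))


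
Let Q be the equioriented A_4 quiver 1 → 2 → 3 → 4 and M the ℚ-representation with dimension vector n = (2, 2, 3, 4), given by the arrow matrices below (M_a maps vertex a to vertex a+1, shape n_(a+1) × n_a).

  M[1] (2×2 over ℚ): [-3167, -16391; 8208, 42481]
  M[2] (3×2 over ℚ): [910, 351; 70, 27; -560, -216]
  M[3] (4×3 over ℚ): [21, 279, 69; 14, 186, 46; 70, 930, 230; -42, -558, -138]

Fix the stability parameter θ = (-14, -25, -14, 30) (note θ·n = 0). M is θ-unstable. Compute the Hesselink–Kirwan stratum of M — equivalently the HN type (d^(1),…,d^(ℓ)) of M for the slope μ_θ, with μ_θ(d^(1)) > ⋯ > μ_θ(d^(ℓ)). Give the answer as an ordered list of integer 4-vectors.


Interval decomposition of M: I[1,2], I[1,3], I[3,3], I[3,4], I[4,4]^3.
HN type (ℓ=3): μ^(1)=30; μ^(2)=-14; μ^(3)=-39/2

((0, 0, 0, 4); (0, 0, 3, 0); (2, 2, 0, 0))


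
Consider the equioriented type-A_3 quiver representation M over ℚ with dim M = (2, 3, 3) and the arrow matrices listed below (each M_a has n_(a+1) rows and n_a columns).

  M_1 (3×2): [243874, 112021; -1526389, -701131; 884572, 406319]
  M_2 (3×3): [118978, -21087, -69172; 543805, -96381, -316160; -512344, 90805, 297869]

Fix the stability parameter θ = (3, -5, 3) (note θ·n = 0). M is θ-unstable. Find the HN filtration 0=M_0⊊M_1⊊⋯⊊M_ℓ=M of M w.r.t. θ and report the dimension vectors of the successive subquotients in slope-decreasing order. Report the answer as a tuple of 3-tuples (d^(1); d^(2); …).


Barcode: M ≅ I[1,3]^2, I[2,3]. HN layers by μ_θ (3 steps, strictly decreasing):
  μ^(1)=3; μ^(2)=-1; μ^(3)=-5

((0, 0, 3); (2, 2, 0); (0, 1, 0))


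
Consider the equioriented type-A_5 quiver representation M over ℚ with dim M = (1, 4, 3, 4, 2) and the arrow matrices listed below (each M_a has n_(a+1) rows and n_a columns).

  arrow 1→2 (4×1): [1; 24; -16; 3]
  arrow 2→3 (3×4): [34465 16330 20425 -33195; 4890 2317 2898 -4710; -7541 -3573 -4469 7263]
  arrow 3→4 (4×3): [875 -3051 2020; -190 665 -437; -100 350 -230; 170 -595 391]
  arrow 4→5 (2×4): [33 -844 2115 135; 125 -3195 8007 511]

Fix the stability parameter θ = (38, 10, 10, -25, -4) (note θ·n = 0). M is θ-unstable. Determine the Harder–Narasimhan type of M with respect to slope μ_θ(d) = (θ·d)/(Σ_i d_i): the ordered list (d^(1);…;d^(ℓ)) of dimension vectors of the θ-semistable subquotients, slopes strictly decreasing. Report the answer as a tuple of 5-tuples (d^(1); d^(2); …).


Interval decomposition of M: I[1,2], I[2,2], I[2,5]^2, I[3,3], I[4,4]^2.
HN type (ℓ=4): μ^(1)=24; μ^(2)=10; μ^(3)=-9/4; μ^(4)=-25

((1, 1, 0, 0, 0); (0, 1, 1, 0, 0); (0, 2, 2, 2, 2); (0, 0, 0, 2, 0))


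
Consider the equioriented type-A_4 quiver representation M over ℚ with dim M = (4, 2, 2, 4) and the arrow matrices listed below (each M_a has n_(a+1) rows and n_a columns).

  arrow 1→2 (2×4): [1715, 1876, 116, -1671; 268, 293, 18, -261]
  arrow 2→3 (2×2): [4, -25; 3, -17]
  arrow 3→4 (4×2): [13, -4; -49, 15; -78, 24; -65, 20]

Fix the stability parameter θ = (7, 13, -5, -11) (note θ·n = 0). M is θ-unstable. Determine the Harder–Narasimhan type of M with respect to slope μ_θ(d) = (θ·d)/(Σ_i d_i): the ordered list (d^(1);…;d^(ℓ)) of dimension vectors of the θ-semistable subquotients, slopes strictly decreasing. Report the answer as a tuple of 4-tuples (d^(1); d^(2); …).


Via rank(M_{q-1}∘⋯∘M_p): M ≅ I[1,1]^2, I[1,4]^2, I[4,4]^2.
μ_θ-semistable layers: μ^(1)=7; μ^(2)=1; μ^(3)=-11

((2, 0, 0, 0); (2, 2, 2, 2); (0, 0, 0, 2))


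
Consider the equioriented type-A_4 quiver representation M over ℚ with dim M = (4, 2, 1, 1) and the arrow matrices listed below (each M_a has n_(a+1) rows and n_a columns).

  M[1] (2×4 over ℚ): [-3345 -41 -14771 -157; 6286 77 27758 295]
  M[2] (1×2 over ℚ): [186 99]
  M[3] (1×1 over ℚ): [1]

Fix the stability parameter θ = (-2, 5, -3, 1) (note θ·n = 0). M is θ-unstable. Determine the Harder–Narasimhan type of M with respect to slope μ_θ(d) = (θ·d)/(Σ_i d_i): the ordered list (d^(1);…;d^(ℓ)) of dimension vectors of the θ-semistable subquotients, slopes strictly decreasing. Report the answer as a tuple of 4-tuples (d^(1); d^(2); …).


Via rank(M_{q-1}∘⋯∘M_p): M ≅ I[1,1]^2, I[1,2], I[1,4].
μ_θ-semistable layers: μ^(1)=5; μ^(2)=1; μ^(3)=-2

((0, 1, 0, 0); (0, 1, 1, 1); (4, 0, 0, 0))


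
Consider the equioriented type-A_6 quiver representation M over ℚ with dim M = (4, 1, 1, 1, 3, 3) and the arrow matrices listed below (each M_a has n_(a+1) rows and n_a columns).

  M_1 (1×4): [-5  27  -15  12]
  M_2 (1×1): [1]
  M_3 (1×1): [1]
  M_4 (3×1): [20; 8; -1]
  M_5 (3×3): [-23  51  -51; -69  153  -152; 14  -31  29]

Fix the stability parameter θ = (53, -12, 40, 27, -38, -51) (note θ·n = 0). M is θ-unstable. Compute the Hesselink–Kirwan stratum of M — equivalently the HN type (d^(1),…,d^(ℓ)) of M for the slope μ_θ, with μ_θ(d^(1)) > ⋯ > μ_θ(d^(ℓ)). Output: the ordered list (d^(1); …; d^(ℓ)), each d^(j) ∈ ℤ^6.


Via rank(M_{q-1}∘⋯∘M_p): M ≅ I[1,1]^3, I[1,6], I[5,6]^2.
μ_θ-semistable layers: μ^(1)=53; μ^(2)=19/6; μ^(3)=-89/2

((3, 0, 0, 0, 0, 0); (1, 1, 1, 1, 1, 1); (0, 0, 0, 0, 2, 2))


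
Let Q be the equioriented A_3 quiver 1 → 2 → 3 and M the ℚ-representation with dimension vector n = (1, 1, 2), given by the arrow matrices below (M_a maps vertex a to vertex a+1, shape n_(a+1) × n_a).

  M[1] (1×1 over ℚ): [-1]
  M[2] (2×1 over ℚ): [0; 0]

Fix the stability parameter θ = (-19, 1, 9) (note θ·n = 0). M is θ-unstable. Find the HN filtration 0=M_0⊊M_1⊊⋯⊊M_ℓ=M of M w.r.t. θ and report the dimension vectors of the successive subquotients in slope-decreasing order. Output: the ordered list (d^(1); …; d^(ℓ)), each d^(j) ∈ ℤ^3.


Barcode: M ≅ I[1,2], I[3,3]^2. HN layers by μ_θ (3 steps, strictly decreasing):
  μ^(1)=9; μ^(2)=1; μ^(3)=-19

((0, 0, 2); (0, 1, 0); (1, 0, 0))


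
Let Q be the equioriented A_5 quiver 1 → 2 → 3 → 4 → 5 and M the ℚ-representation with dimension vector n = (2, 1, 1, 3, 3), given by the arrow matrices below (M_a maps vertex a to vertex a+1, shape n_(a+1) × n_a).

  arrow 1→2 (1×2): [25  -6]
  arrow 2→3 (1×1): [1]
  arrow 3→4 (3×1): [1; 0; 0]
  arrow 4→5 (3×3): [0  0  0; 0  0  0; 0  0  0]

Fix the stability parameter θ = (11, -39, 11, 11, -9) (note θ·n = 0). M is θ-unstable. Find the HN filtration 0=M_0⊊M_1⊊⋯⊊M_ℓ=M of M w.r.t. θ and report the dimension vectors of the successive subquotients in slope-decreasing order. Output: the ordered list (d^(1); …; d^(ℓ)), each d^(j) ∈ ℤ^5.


Barcode: M ≅ I[1,1], I[1,4], I[4,4]^2, I[5,5]^3. HN layers by μ_θ (3 steps, strictly decreasing):
  μ^(1)=11; μ^(2)=-9; μ^(3)=-14

((1, 0, 1, 3, 0); (0, 0, 0, 0, 3); (1, 1, 0, 0, 0))


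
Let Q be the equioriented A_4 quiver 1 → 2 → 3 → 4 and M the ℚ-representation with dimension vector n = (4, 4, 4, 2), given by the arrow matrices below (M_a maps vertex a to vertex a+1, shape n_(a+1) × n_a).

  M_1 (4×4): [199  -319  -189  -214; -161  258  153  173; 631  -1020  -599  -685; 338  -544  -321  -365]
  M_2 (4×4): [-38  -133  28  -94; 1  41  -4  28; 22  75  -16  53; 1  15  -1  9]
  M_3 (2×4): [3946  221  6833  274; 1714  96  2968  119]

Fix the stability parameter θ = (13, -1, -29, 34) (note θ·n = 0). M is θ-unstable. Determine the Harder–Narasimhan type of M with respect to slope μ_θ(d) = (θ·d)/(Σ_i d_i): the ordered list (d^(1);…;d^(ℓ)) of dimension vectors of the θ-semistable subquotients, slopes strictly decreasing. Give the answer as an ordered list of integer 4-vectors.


Via rank(M_{q-1}∘⋯∘M_p): M ≅ I[1,3]^2, I[1,4]^2.
μ_θ-semistable layers: μ^(1)=34; μ^(2)=-17/3

((0, 0, 0, 2); (4, 4, 4, 0))


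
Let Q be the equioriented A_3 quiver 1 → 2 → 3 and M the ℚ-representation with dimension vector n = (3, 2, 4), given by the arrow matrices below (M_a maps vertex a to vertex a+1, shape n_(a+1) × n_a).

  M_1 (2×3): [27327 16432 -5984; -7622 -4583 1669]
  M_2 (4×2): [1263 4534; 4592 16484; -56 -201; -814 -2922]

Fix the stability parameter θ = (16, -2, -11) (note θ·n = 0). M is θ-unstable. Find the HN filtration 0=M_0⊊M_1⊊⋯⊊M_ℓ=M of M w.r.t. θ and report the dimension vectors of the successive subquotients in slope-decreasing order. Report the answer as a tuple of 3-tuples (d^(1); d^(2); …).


Via rank(M_{q-1}∘⋯∘M_p): M ≅ I[1,1], I[1,3]^2, I[3,3]^2.
μ_θ-semistable layers: μ^(1)=16; μ^(2)=1; μ^(3)=-11

((1, 0, 0); (2, 2, 2); (0, 0, 2))


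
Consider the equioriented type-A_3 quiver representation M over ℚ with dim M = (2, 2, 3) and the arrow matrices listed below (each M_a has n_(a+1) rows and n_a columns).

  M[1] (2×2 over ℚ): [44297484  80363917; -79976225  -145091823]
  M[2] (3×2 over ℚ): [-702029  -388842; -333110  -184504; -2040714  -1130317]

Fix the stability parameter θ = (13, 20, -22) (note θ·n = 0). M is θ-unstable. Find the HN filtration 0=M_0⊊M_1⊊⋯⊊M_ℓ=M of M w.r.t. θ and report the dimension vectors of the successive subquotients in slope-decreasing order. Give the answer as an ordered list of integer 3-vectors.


Barcode: M ≅ I[1,3]^2, I[3,3]. HN layers by μ_θ (2 steps, strictly decreasing):
  μ^(1)=11/3; μ^(2)=-22

((2, 2, 2); (0, 0, 1))


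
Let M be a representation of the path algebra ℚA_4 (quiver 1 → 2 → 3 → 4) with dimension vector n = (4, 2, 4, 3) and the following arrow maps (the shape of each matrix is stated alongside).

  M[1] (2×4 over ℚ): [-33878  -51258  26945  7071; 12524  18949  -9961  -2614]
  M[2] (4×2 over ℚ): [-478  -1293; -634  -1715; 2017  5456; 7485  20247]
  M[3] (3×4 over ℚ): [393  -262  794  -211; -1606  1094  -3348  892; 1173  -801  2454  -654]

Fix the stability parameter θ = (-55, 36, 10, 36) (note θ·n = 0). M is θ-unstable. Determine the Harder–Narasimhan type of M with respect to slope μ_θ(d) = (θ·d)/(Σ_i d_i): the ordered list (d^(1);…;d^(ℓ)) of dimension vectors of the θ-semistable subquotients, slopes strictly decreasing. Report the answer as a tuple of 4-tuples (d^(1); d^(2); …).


Interval decomposition of M: I[1,1]^2, I[1,3], I[1,4], I[3,3], I[3,4], I[4,4].
HN type (ℓ=4): μ^(1)=36; μ^(2)=23; μ^(3)=10; μ^(4)=-55

((0, 0, 0, 3); (0, 2, 2, 0); (0, 0, 2, 0); (4, 0, 0, 0))


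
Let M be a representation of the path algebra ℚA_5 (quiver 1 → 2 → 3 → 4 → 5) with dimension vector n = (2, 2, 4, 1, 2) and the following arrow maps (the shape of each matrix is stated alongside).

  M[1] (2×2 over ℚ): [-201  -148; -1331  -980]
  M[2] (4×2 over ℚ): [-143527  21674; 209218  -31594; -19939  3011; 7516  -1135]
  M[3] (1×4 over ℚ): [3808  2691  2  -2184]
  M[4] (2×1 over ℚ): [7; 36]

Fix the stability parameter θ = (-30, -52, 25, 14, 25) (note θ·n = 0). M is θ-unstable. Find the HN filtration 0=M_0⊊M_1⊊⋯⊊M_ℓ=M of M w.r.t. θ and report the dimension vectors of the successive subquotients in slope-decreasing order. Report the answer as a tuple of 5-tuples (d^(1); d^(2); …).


Barcode: M ≅ I[1,3]^2, I[3,3], I[3,5], I[5,5]. HN layers by μ_θ (3 steps, strictly decreasing):
  μ^(1)=25; μ^(2)=39/2; μ^(3)=-41

((0, 0, 3, 0, 2); (0, 0, 1, 1, 0); (2, 2, 0, 0, 0))


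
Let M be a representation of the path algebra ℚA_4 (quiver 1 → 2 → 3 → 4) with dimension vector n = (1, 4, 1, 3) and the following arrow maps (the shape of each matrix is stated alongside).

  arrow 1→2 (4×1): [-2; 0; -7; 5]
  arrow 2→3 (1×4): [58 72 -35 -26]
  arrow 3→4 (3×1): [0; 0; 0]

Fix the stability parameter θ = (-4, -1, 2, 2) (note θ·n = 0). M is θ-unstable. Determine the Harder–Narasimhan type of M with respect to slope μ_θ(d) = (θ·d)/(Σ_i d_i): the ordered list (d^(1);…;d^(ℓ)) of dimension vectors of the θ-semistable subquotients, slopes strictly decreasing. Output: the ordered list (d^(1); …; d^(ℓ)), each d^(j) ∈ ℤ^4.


Barcode: M ≅ I[1,3], I[2,2]^3, I[4,4]^3. HN layers by μ_θ (3 steps, strictly decreasing):
  μ^(1)=2; μ^(2)=-1; μ^(3)=-4

((0, 0, 1, 3); (0, 4, 0, 0); (1, 0, 0, 0))


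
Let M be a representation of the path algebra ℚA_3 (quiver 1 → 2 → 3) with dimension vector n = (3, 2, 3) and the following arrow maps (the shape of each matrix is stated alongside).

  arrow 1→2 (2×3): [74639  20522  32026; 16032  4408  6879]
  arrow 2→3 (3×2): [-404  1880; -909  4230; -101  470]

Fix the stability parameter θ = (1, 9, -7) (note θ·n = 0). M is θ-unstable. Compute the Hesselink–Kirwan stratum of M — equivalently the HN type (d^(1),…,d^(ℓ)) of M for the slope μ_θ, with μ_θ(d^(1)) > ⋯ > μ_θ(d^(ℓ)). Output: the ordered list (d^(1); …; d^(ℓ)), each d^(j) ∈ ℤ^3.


Interval decomposition of M: I[1,1], I[1,2], I[1,3], I[3,3]^2.
HN type (ℓ=3): μ^(1)=9; μ^(2)=1; μ^(3)=-7

((0, 1, 0); (3, 1, 1); (0, 0, 2))


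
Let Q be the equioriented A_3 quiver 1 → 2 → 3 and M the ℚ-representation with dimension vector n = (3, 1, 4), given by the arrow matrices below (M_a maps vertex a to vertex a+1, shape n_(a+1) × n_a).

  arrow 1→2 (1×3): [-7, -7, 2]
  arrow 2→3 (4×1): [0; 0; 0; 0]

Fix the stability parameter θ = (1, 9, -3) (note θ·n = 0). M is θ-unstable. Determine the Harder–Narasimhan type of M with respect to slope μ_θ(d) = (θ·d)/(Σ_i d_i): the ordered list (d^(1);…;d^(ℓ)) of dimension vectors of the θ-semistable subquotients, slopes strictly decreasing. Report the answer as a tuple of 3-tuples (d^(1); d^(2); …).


Interval decomposition of M: I[1,1]^2, I[1,2], I[3,3]^4.
HN type (ℓ=3): μ^(1)=9; μ^(2)=1; μ^(3)=-3

((0, 1, 0); (3, 0, 0); (0, 0, 4))


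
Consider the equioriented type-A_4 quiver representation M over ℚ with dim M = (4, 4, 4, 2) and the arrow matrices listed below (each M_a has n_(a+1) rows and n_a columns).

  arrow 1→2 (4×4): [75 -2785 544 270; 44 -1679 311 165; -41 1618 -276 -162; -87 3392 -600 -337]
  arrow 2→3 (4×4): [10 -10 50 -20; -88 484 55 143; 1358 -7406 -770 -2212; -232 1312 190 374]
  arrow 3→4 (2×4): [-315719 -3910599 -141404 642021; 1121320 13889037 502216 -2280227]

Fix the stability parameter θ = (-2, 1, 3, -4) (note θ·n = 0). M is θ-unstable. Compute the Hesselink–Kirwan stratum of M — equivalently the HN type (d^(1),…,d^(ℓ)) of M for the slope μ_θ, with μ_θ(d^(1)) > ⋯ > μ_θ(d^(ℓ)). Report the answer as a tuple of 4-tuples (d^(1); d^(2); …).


Interval decomposition of M: I[1,2]^2, I[1,4]^2, I[3,3]^2.
HN type (ℓ=4): μ^(1)=3; μ^(2)=1; μ^(3)=0; μ^(4)=-2

((0, 0, 2, 0); (0, 2, 0, 0); (0, 2, 2, 2); (4, 0, 0, 0))


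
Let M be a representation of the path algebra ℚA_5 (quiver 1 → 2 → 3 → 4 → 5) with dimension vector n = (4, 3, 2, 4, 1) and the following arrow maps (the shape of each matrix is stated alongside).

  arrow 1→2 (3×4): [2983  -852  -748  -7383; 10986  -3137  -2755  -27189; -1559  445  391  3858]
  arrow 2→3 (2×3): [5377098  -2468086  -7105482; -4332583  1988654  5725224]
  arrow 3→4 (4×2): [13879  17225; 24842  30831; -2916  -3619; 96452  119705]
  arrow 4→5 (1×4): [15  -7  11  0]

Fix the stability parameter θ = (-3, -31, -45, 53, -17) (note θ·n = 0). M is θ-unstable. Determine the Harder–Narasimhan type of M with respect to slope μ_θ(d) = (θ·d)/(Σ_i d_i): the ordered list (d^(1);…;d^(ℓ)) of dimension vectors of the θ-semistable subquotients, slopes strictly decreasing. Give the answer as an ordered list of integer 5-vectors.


Interval decomposition of M: I[1,1]^2, I[1,4], I[1,5], I[2,2], I[4,4]^2.
HN type (ℓ=5): μ^(1)=53; μ^(2)=18; μ^(3)=-3; μ^(4)=-79/3; μ^(5)=-31

((0, 0, 0, 3, 0); (0, 0, 0, 1, 1); (2, 0, 0, 0, 0); (2, 2, 2, 0, 0); (0, 1, 0, 0, 0))


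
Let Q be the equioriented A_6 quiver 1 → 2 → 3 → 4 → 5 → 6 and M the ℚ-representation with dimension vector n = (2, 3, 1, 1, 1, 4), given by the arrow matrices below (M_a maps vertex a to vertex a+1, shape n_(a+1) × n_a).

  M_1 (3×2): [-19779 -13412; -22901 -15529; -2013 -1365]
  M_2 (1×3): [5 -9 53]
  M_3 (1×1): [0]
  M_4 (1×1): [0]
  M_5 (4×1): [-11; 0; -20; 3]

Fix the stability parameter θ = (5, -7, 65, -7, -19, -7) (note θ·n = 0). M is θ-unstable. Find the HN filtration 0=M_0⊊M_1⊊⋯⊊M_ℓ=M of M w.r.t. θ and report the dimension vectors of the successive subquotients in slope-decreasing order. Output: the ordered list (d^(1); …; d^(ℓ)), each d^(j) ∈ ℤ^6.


Via rank(M_{q-1}∘⋯∘M_p): M ≅ I[1,2], I[1,3], I[2,2], I[4,4], I[5,6], I[6,6]^3.
μ_θ-semistable layers: μ^(1)=65; μ^(2)=-1; μ^(3)=-7; μ^(4)=-19

((0, 0, 1, 0, 0, 0); (2, 2, 0, 0, 0, 0); (0, 1, 0, 1, 0, 4); (0, 0, 0, 0, 1, 0))


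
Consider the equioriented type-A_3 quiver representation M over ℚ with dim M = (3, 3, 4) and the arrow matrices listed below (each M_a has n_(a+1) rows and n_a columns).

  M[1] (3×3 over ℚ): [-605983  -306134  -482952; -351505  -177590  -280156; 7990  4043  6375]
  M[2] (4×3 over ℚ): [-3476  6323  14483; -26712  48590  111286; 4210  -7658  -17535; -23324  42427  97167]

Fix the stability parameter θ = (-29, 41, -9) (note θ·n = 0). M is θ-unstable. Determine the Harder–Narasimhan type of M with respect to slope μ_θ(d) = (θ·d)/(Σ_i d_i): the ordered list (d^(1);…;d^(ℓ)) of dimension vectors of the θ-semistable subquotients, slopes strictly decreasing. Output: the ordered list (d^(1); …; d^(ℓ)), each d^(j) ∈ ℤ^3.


Interval decomposition of M: I[1,2], I[1,3]^2, I[3,3]^2.
HN type (ℓ=4): μ^(1)=41; μ^(2)=16; μ^(3)=-9; μ^(4)=-29

((0, 1, 0); (0, 2, 2); (0, 0, 2); (3, 0, 0))


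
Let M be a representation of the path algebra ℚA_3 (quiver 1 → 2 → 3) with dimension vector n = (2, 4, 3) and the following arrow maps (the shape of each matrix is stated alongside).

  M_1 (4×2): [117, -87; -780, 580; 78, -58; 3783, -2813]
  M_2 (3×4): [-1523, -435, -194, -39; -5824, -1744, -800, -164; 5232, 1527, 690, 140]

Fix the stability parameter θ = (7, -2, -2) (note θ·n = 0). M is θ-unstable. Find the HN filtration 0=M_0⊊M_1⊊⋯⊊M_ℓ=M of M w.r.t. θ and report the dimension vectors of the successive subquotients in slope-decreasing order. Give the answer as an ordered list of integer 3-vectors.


Via rank(M_{q-1}∘⋯∘M_p): M ≅ I[1,1], I[1,3], I[2,2], I[2,3]^2.
μ_θ-semistable layers: μ^(1)=7; μ^(2)=1; μ^(3)=-2

((1, 0, 0); (1, 1, 1); (0, 3, 2))


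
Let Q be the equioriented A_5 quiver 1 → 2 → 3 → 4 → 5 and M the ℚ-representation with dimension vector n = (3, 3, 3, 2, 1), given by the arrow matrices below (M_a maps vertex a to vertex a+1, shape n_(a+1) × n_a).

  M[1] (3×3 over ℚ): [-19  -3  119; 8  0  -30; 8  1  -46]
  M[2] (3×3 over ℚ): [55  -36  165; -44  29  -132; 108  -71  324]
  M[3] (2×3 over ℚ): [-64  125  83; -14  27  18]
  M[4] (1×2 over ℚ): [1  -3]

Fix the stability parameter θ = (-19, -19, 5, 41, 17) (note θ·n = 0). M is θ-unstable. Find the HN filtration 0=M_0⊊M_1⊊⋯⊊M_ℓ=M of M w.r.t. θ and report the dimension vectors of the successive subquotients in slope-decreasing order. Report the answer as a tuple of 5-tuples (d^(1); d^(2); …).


Barcode: M ≅ I[1,2], I[1,3], I[1,5], I[3,4]. HN layers by μ_θ (4 steps, strictly decreasing):
  μ^(1)=41; μ^(2)=29; μ^(3)=5; μ^(4)=-19

((0, 0, 0, 1, 0); (0, 0, 0, 1, 1); (0, 0, 3, 0, 0); (3, 3, 0, 0, 0))


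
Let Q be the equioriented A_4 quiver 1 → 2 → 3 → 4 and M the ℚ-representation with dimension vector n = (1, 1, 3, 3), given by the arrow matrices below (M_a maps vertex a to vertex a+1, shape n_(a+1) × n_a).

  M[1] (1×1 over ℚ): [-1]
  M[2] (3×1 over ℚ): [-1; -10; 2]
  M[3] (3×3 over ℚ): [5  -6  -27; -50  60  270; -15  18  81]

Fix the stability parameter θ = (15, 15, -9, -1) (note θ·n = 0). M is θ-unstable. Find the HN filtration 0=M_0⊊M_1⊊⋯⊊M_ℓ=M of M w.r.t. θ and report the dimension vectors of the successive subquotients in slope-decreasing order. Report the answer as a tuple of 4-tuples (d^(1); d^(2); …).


Barcode: M ≅ I[1,4], I[3,3]^2, I[4,4]^2. HN layers by μ_θ (3 steps, strictly decreasing):
  μ^(1)=5; μ^(2)=-1; μ^(3)=-9

((1, 1, 1, 1); (0, 0, 0, 2); (0, 0, 2, 0))


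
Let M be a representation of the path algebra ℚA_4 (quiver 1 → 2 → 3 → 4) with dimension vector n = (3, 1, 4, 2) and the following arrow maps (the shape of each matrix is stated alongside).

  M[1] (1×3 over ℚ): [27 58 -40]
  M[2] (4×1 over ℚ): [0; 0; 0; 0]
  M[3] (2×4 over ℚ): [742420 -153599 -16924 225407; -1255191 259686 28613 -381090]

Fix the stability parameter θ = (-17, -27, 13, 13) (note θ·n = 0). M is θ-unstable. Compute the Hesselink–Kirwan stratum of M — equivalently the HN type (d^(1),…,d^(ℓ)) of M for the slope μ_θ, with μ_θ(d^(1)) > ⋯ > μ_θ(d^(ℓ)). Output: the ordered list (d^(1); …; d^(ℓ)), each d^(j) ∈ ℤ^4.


Via rank(M_{q-1}∘⋯∘M_p): M ≅ I[1,1]^2, I[1,2], I[3,3]^2, I[3,4]^2.
μ_θ-semistable layers: μ^(1)=13; μ^(2)=-17; μ^(3)=-22

((0, 0, 4, 2); (2, 0, 0, 0); (1, 1, 0, 0))


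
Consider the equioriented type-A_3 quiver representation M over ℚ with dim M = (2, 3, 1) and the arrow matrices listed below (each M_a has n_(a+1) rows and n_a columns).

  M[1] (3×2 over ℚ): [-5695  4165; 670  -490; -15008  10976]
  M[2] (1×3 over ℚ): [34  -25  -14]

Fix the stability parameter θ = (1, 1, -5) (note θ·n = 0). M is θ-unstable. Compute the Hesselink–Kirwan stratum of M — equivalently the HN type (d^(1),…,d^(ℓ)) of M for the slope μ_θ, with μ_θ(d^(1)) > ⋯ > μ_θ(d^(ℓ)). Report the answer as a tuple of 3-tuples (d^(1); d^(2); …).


Barcode: M ≅ I[1,1], I[1,3], I[2,2]^2. HN layers by μ_θ (2 steps, strictly decreasing):
  μ^(1)=1; μ^(2)=-1

((1, 2, 0); (1, 1, 1))


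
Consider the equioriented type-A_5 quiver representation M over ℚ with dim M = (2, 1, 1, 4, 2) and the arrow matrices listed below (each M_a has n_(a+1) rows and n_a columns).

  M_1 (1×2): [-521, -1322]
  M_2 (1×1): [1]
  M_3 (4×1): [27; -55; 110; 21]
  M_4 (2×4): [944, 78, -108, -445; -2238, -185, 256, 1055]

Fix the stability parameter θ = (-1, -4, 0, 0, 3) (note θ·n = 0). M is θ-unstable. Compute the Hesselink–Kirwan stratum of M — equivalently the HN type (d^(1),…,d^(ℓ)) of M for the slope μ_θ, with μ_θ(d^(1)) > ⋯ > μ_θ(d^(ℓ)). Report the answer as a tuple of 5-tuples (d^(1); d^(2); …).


Interval decomposition of M: I[1,1], I[1,5], I[4,4]^2, I[4,5].
HN type (ℓ=4): μ^(1)=3; μ^(2)=0; μ^(3)=-1; μ^(4)=-5/2

((0, 0, 0, 0, 2); (0, 0, 1, 4, 0); (1, 0, 0, 0, 0); (1, 1, 0, 0, 0))


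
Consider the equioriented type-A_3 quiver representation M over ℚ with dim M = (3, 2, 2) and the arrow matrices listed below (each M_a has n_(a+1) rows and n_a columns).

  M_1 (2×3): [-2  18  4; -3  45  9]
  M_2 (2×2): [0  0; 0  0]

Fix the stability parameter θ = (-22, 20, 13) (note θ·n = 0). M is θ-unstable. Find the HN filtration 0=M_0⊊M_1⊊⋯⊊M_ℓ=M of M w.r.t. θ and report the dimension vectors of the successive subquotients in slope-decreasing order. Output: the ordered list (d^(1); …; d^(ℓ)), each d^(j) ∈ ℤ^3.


Interval decomposition of M: I[1,1], I[1,2]^2, I[3,3]^2.
HN type (ℓ=3): μ^(1)=20; μ^(2)=13; μ^(3)=-22

((0, 2, 0); (0, 0, 2); (3, 0, 0))


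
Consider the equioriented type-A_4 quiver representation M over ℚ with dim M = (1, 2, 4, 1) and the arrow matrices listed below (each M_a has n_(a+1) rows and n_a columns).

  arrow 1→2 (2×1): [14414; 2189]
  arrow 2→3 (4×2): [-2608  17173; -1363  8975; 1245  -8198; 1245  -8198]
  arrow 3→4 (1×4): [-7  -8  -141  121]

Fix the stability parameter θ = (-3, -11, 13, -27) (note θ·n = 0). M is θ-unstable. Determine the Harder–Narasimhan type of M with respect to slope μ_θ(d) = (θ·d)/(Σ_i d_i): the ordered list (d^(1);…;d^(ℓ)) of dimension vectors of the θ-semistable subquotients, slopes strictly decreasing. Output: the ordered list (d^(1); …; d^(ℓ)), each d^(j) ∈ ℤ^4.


Barcode: M ≅ I[1,4], I[2,3], I[3,3]^2. HN layers by μ_θ (3 steps, strictly decreasing):
  μ^(1)=13; μ^(2)=-7; μ^(3)=-11

((0, 0, 3, 0); (1, 1, 1, 1); (0, 1, 0, 0))


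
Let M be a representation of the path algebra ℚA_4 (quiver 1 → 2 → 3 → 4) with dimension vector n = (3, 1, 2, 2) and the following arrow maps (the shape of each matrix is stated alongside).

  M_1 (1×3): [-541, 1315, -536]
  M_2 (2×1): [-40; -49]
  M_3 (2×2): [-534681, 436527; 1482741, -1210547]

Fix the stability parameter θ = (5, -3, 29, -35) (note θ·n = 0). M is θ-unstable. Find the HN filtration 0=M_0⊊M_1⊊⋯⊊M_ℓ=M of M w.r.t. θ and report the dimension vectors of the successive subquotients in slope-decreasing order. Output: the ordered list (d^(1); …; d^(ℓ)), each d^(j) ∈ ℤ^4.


Barcode: M ≅ I[1,1]^2, I[1,4], I[3,3], I[4,4]. HN layers by μ_θ (4 steps, strictly decreasing):
  μ^(1)=29; μ^(2)=5; μ^(3)=-1; μ^(4)=-35

((0, 0, 1, 0); (2, 0, 0, 0); (1, 1, 1, 1); (0, 0, 0, 1))


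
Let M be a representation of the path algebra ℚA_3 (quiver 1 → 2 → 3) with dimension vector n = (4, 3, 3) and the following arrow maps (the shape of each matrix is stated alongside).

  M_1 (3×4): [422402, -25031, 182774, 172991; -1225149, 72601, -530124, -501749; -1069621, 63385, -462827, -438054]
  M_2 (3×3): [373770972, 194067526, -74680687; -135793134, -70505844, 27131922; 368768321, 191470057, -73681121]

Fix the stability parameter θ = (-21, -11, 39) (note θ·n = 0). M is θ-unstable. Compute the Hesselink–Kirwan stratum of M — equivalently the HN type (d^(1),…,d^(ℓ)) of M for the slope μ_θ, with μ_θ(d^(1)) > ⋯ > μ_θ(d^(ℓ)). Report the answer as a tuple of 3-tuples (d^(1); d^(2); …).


Barcode: M ≅ I[1,1], I[1,3]^3. HN layers by μ_θ (3 steps, strictly decreasing):
  μ^(1)=39; μ^(2)=-11; μ^(3)=-21

((0, 0, 3); (0, 3, 0); (4, 0, 0))


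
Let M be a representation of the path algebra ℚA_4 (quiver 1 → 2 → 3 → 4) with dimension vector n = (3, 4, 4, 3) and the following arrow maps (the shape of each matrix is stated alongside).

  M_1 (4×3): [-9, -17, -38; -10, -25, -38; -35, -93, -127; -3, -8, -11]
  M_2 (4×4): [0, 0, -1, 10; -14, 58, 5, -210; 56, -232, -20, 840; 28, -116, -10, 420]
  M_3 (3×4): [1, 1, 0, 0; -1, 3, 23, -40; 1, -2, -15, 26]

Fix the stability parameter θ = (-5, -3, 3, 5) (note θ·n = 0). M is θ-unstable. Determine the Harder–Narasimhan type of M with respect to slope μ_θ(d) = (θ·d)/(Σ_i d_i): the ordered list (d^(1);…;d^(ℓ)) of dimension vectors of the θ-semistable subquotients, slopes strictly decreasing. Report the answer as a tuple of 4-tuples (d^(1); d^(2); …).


Via rank(M_{q-1}∘⋯∘M_p): M ≅ I[1,2], I[1,4]^2, I[2,2], I[3,3], I[3,4].
μ_θ-semistable layers: μ^(1)=5; μ^(2)=3; μ^(3)=-3; μ^(4)=-5

((0, 0, 0, 3); (0, 0, 4, 0); (0, 4, 0, 0); (3, 0, 0, 0))


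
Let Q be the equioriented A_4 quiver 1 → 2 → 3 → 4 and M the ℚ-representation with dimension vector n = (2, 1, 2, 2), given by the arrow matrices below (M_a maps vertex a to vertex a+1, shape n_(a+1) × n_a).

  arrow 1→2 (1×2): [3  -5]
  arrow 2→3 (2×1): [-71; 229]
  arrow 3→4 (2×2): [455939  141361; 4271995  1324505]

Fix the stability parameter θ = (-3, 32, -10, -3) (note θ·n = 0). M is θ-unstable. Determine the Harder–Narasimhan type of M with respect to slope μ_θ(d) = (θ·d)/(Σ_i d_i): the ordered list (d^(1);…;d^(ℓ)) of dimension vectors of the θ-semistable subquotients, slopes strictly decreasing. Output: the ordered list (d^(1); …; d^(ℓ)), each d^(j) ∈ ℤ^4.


Via rank(M_{q-1}∘⋯∘M_p): M ≅ I[1,1], I[1,3], I[3,4], I[4,4].
μ_θ-semistable layers: μ^(1)=11; μ^(2)=-3; μ^(3)=-10

((0, 1, 1, 0); (2, 0, 0, 2); (0, 0, 1, 0))


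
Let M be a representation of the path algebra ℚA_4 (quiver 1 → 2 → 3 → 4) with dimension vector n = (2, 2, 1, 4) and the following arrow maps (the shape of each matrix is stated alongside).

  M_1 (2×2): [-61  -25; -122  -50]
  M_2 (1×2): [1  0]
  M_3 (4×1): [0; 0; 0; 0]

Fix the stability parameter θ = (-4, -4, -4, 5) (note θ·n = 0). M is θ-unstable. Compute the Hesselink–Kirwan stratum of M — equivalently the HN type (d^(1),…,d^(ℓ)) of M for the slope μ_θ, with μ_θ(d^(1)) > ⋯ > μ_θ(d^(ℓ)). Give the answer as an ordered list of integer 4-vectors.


Barcode: M ≅ I[1,1], I[1,3], I[2,2], I[4,4]^4. HN layers by μ_θ (2 steps, strictly decreasing):
  μ^(1)=5; μ^(2)=-4

((0, 0, 0, 4); (2, 2, 1, 0))


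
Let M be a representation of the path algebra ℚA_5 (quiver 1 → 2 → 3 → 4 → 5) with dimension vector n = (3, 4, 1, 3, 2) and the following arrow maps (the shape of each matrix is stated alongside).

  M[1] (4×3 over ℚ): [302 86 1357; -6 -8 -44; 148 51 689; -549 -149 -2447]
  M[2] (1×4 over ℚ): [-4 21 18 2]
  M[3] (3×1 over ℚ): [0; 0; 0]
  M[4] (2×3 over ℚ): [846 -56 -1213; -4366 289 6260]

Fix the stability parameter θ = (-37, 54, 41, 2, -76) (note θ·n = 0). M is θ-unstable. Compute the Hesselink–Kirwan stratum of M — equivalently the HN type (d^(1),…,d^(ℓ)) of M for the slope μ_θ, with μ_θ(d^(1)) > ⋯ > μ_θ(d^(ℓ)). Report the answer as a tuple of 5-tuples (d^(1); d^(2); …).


Barcode: M ≅ I[1,2]^2, I[1,3], I[2,2], I[4,4], I[4,5]^2. HN layers by μ_θ (4 steps, strictly decreasing):
  μ^(1)=54; μ^(2)=95/2; μ^(3)=2; μ^(4)=-37

((0, 3, 0, 0, 0); (0, 1, 1, 0, 0); (0, 0, 0, 1, 0); (3, 0, 0, 2, 2))


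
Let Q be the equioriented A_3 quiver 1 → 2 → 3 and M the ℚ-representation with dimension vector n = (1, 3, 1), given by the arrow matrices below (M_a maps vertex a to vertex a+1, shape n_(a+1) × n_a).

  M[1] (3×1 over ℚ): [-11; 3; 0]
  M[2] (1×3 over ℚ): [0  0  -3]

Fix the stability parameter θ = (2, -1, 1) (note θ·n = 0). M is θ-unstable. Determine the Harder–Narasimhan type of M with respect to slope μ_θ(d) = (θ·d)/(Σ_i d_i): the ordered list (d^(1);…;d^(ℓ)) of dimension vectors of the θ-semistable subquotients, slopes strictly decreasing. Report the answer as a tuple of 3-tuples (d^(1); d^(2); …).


Via rank(M_{q-1}∘⋯∘M_p): M ≅ I[1,2], I[2,2], I[2,3].
μ_θ-semistable layers: μ^(1)=1; μ^(2)=1/2; μ^(3)=-1

((0, 0, 1); (1, 1, 0); (0, 2, 0))
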